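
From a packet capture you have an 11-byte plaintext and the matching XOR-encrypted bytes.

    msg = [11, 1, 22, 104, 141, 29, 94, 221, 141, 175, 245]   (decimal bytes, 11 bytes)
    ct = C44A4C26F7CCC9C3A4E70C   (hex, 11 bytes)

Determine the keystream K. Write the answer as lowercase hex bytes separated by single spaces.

cf 4b 5a 4e 7a d1 97 1e 29 48 f9

Since ct = msg ⊕ K, XORing both sides with msg gives K = msg ⊕ ct.
00001011 xor 11000100 = 11001111
00000001 xor 01001010 = 01001011
00010110 xor 01001100 = 01011010
01101000 xor 00100110 = 01001110
10001101 xor 11110111 = 01111010
00011101 xor 11001100 = 11010001
01011110 xor 11001001 = 10010111
11011101 xor 11000011 = 00011110
10001101 xor 10100100 = 00101001
10101111 xor 11100111 = 01001000
11110101 xor 00001100 = 11111001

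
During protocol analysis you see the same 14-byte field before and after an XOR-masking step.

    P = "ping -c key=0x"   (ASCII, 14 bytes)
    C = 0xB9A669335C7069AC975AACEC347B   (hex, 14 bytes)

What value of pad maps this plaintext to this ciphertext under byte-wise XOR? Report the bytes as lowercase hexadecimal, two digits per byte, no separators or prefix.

c9cf07547c5d0a8cfc3fd5d10403

Since C = P ⊕ pad, XORing both sides with P gives pad = P ⊕ C.
70 xor b9 = c9
69 xor a6 = cf
6e xor 69 = 07
67 xor 33 = 54
20 xor 5c = 7c
2d xor 70 = 5d
63 xor 69 = 0a
20 xor ac = 8c
6b xor 97 = fc
65 xor 5a = 3f
79 xor ac = d5
3d xor ec = d1
30 xor 34 = 04
78 xor 7b = 03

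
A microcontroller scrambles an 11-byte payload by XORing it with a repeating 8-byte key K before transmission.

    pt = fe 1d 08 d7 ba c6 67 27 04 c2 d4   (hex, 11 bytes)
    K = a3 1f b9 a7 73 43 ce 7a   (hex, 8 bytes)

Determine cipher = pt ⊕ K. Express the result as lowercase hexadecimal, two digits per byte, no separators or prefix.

The 8-byte key repeats, so the effective keystream is a3 1f b9 a7 73 43 ce 7a a3 1f b9.
byte 0: fe ^ a3 = 5d
byte 1: 1d ^ 1f = 02
byte 2: 08 ^ b9 = b1
byte 3: d7 ^ a7 = 70
byte 4: ba ^ 73 = c9
byte 5: c6 ^ 43 = 85
byte 6: 67 ^ ce = a9
byte 7: 27 ^ 7a = 5d
byte 8: 04 ^ a3 = a7
byte 9: c2 ^ 1f = dd
byte 10: d4 ^ b9 = 6d

5d02b170c985a95da7dd6d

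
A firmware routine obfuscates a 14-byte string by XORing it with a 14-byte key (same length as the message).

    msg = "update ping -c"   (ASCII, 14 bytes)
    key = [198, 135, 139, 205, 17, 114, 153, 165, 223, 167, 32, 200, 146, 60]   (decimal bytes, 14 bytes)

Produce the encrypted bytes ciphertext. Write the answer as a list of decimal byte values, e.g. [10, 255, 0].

byte 0: 117 ^ 198 = 179
byte 1: 112 ^ 135 = 247
byte 2: 100 ^ 139 = 239
byte 3:  97 ^ 205 = 172
byte 4: 116 ^  17 = 101
byte 5: 101 ^ 114 =  23
byte 6:  32 ^ 153 = 185
byte 7: 112 ^ 165 = 213
byte 8: 105 ^ 223 = 182
byte 9: 110 ^ 167 = 201
byte 10: 103 ^  32 =  71
byte 11:  32 ^ 200 = 232
byte 12:  45 ^ 146 = 191
byte 13:  99 ^  60 =  95

[179, 247, 239, 172, 101, 23, 185, 213, 182, 201, 71, 232, 191, 95]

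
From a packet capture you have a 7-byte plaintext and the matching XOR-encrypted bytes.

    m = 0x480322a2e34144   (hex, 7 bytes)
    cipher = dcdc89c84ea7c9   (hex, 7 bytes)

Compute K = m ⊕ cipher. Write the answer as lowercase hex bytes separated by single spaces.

94 df ab 6a ad e6 8d

Since cipher = m ⊕ K, XORing both sides with m gives K = m ⊕ cipher.
 72 XOR 220 = 148
  3 XOR 220 = 223
 34 XOR 137 = 171
162 XOR 200 = 106
227 XOR  78 = 173
 65 XOR 167 = 230
 68 XOR 201 = 141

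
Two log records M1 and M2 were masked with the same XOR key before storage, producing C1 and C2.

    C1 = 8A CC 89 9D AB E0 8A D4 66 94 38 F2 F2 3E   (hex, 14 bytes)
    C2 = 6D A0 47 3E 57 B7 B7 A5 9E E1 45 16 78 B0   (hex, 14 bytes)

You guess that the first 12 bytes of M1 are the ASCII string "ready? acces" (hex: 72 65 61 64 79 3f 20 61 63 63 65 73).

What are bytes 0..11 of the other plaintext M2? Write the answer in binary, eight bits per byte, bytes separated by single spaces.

First, C1 ⊕ C2 = (M1 ⊕ K) ⊕ (M2 ⊕ K) = M1 ⊕ M2, so the key drops out. Then M2 = (M1 ⊕ M2) ⊕ M1 over the first 12 bytes.
byte 0: (8a ^ 6d) ^ 72 = e7 ^ 72 = 95
byte 1: (cc ^ a0) ^ 65 = 6c ^ 65 = 09
byte 2: (89 ^ 47) ^ 61 = ce ^ 61 = af
byte 3: (9d ^ 3e) ^ 64 = a3 ^ 64 = c7
byte 4: (ab ^ 57) ^ 79 = fc ^ 79 = 85
byte 5: (e0 ^ b7) ^ 3f = 57 ^ 3f = 68
byte 6: (8a ^ b7) ^ 20 = 3d ^ 20 = 1d
byte 7: (d4 ^ a5) ^ 61 = 71 ^ 61 = 10
byte 8: (66 ^ 9e) ^ 63 = f8 ^ 63 = 9b
byte 9: (94 ^ e1) ^ 63 = 75 ^ 63 = 16
byte 10: (38 ^ 45) ^ 65 = 7d ^ 65 = 18
byte 11: (f2 ^ 16) ^ 73 = e4 ^ 73 = 97

10010101 00001001 10101111 11000111 10000101 01101000 00011101 00010000 10011011 00010110 00011000 10010111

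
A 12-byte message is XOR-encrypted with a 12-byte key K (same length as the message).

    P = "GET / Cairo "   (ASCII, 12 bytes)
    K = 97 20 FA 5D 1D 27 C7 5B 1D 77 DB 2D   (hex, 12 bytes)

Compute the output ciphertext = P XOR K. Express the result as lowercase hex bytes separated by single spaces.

XOR is its own inverse, so applying the key byte-wise gives the result directly.
47 ^ 97 = d0
45 ^ 20 = 65
54 ^ fa = ae
20 ^ 5d = 7d
2f ^ 1d = 32
20 ^ 27 = 07
43 ^ c7 = 84
61 ^ 5b = 3a
69 ^ 1d = 74
72 ^ 77 = 05
6f ^ db = b4
20 ^ 2d = 0d

d0 65 ae 7d 32 07 84 3a 74 05 b4 0d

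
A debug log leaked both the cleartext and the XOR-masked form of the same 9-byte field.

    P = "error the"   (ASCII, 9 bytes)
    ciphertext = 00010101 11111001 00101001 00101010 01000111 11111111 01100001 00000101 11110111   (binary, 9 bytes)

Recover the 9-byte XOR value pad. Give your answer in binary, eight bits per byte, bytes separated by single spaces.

Since ciphertext = P ⊕ pad, XORing both sides with P gives pad = P ⊕ ciphertext.
byte 0: 101 xor  21 = 112
byte 1: 114 xor 249 = 139
byte 2: 114 xor  41 =  91
byte 3: 111 xor  42 =  69
byte 4: 114 xor  71 =  53
byte 5:  32 xor 255 = 223
byte 6: 116 xor  97 =  21
byte 7: 104 xor   5 = 109
byte 8: 101 xor 247 = 146

01110000 10001011 01011011 01000101 00110101 11011111 00010101 01101101 10010010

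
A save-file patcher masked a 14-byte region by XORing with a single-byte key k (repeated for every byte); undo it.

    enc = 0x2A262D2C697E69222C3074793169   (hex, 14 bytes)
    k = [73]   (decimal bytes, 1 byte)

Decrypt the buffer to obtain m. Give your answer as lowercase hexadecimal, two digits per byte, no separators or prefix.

The 1-byte key repeats, so the effective keystream is 49 49 49 49 49 49 49 49 49 49 49 49 49 49.
byte 0: 2a ⊕ 49 = 63
byte 1: 26 ⊕ 49 = 6f
byte 2: 2d ⊕ 49 = 64
byte 3: 2c ⊕ 49 = 65
byte 4: 69 ⊕ 49 = 20
byte 5: 7e ⊕ 49 = 37
byte 6: 69 ⊕ 49 = 20
byte 7: 22 ⊕ 49 = 6b
byte 8: 2c ⊕ 49 = 65
byte 9: 30 ⊕ 49 = 79
byte 10: 74 ⊕ 49 = 3d
byte 11: 79 ⊕ 49 = 30
byte 12: 31 ⊕ 49 = 78
byte 13: 69 ⊕ 49 = 20

636f64652037206b65793d307820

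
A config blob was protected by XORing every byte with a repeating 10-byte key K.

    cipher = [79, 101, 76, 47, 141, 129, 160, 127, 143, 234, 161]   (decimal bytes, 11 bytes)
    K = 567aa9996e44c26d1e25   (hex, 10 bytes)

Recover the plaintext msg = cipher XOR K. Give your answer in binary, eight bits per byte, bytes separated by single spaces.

00011001 00011111 11100101 10110110 11100011 11000101 01100010 00010010 10010001 11001111 11110111

The 10-byte key repeats, so the effective keystream is 56 7a a9 99 6e 44 c2 6d 1e 25 56.
byte 0:  79 ⊕  86 =  25
byte 1: 101 ⊕ 122 =  31
byte 2:  76 ⊕ 169 = 229
byte 3:  47 ⊕ 153 = 182
byte 4: 141 ⊕ 110 = 227
byte 5: 129 ⊕  68 = 197
byte 6: 160 ⊕ 194 =  98
byte 7: 127 ⊕ 109 =  18
byte 8: 143 ⊕  30 = 145
byte 9: 234 ⊕  37 = 207
byte 10: 161 ⊕  86 = 247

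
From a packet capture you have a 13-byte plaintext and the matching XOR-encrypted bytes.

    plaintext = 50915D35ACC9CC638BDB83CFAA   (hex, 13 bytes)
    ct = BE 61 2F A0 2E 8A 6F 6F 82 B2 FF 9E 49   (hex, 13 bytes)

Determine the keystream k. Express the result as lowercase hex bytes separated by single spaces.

Since ct = plaintext ⊕ k, XORing both sides with plaintext gives k = plaintext ⊕ ct.
byte 0: 50 ⊕ be = ee
byte 1: 91 ⊕ 61 = f0
byte 2: 5d ⊕ 2f = 72
byte 3: 35 ⊕ a0 = 95
byte 4: ac ⊕ 2e = 82
byte 5: c9 ⊕ 8a = 43
byte 6: cc ⊕ 6f = a3
byte 7: 63 ⊕ 6f = 0c
byte 8: 8b ⊕ 82 = 09
byte 9: db ⊕ b2 = 69
byte 10: 83 ⊕ ff = 7c
byte 11: cf ⊕ 9e = 51
byte 12: aa ⊕ 49 = e3

ee f0 72 95 82 43 a3 0c 09 69 7c 51 e3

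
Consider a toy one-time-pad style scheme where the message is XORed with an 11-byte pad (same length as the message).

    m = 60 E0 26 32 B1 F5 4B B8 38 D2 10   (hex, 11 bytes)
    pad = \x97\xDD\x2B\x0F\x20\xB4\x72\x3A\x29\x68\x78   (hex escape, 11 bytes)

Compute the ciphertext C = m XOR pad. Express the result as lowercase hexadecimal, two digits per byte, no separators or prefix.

f73d0d3d9141398211ba68

01100000 ^ 10010111 = 11110111
11100000 ^ 11011101 = 00111101
00100110 ^ 00101011 = 00001101
00110010 ^ 00001111 = 00111101
10110001 ^ 00100000 = 10010001
11110101 ^ 10110100 = 01000001
01001011 ^ 01110010 = 00111001
10111000 ^ 00111010 = 10000010
00111000 ^ 00101001 = 00010001
11010010 ^ 01101000 = 10111010
00010000 ^ 01111000 = 01101000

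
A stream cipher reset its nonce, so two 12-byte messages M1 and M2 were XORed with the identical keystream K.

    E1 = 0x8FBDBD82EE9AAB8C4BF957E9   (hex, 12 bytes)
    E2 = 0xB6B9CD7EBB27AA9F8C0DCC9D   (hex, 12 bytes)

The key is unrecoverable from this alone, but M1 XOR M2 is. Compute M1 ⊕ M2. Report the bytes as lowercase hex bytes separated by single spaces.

39 04 70 fc 55 bd 01 13 c7 f4 9b 74

E1 ⊕ E2 = (M1 ⊕ K) ⊕ (M2 ⊕ K) = M1 ⊕ M2 — the shared key cancels under XOR.
byte 0: 143 ^ 182 =  57
byte 1: 189 ^ 185 =   4
byte 2: 189 ^ 205 = 112
byte 3: 130 ^ 126 = 252
byte 4: 238 ^ 187 =  85
byte 5: 154 ^  39 = 189
byte 6: 171 ^ 170 =   1
byte 7: 140 ^ 159 =  19
byte 8:  75 ^ 140 = 199
byte 9: 249 ^  13 = 244
byte 10:  87 ^ 204 = 155
byte 11: 233 ^ 157 = 116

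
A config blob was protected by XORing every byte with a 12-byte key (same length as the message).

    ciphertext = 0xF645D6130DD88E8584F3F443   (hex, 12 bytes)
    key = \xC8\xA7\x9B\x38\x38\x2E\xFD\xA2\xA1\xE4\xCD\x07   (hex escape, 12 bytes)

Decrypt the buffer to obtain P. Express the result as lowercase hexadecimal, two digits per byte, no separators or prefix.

XOR is its own inverse, so applying the key byte-wise gives the result directly.
11110110 XOR 11001000 = 00111110
01000101 XOR 10100111 = 11100010
11010110 XOR 10011011 = 01001101
00010011 XOR 00111000 = 00101011
00001101 XOR 00111000 = 00110101
11011000 XOR 00101110 = 11110110
10001110 XOR 11111101 = 01110011
10000101 XOR 10100010 = 00100111
10000100 XOR 10100001 = 00100101
11110011 XOR 11100100 = 00010111
11110100 XOR 11001101 = 00111001
01000011 XOR 00000111 = 01000100

3ee24d2b35f6732725173944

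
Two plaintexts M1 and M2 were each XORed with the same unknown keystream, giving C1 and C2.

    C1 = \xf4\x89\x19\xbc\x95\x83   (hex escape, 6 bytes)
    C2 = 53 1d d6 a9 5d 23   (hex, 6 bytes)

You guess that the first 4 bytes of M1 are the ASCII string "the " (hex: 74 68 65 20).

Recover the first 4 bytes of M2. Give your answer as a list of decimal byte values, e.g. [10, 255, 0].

[211, 252, 170, 53]

First, C1 ⊕ C2 = (M1 ⊕ K) ⊕ (M2 ⊕ K) = M1 ⊕ M2, so the key drops out. Then M2 = (M1 ⊕ M2) ⊕ M1 over the first 4 bytes.
byte 0: (f4 ⊕ 53) ⊕ 74 = a7 ⊕ 74 = d3
byte 1: (89 ⊕ 1d) ⊕ 68 = 94 ⊕ 68 = fc
byte 2: (19 ⊕ d6) ⊕ 65 = cf ⊕ 65 = aa
byte 3: (bc ⊕ a9) ⊕ 20 = 15 ⊕ 20 = 35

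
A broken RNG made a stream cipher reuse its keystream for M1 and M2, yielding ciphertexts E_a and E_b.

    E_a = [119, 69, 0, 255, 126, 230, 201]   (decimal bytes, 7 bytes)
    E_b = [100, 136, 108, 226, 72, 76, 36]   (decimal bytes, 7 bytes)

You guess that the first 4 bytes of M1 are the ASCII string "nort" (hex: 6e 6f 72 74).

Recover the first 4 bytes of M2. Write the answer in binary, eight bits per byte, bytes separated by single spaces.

01111101 10100010 00011110 01101001

First, E_a ⊕ E_b = (M1 ⊕ K) ⊕ (M2 ⊕ K) = M1 ⊕ M2, so the key drops out. Then M2 = (M1 ⊕ M2) ⊕ M1 over the first 4 bytes.
byte 0: (77 ⊕ 64) ⊕ 6e = 13 ⊕ 6e = 7d
byte 1: (45 ⊕ 88) ⊕ 6f = cd ⊕ 6f = a2
byte 2: (00 ⊕ 6c) ⊕ 72 = 6c ⊕ 72 = 1e
byte 3: (ff ⊕ e2) ⊕ 74 = 1d ⊕ 74 = 69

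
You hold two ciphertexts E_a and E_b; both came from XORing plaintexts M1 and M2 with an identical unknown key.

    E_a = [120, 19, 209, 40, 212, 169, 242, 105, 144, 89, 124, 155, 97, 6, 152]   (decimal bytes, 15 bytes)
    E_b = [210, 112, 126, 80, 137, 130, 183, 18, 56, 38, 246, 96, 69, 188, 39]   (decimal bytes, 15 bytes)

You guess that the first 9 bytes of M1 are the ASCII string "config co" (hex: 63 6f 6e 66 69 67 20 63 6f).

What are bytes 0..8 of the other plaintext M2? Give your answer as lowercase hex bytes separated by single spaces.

First, E_a ⊕ E_b = (M1 ⊕ K) ⊕ (M2 ⊕ K) = M1 ⊕ M2, so the key drops out. Then M2 = (M1 ⊕ M2) ⊕ M1 over the first 9 bytes.
byte 0: (78 ⊕ d2) ⊕ 63 = aa ⊕ 63 = c9
byte 1: (13 ⊕ 70) ⊕ 6f = 63 ⊕ 6f = 0c
byte 2: (d1 ⊕ 7e) ⊕ 6e = af ⊕ 6e = c1
byte 3: (28 ⊕ 50) ⊕ 66 = 78 ⊕ 66 = 1e
byte 4: (d4 ⊕ 89) ⊕ 69 = 5d ⊕ 69 = 34
byte 5: (a9 ⊕ 82) ⊕ 67 = 2b ⊕ 67 = 4c
byte 6: (f2 ⊕ b7) ⊕ 20 = 45 ⊕ 20 = 65
byte 7: (69 ⊕ 12) ⊕ 63 = 7b ⊕ 63 = 18
byte 8: (90 ⊕ 38) ⊕ 6f = a8 ⊕ 6f = c7

c9 0c c1 1e 34 4c 65 18 c7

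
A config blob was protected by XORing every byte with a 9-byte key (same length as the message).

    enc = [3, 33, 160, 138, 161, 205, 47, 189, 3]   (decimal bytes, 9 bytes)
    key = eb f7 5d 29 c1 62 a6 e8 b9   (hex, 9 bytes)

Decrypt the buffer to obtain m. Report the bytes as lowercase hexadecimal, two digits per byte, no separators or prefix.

XOR is its own inverse, so applying the key byte-wise gives the result directly.
03 ^ eb = e8
21 ^ f7 = d6
a0 ^ 5d = fd
8a ^ 29 = a3
a1 ^ c1 = 60
cd ^ 62 = af
2f ^ a6 = 89
bd ^ e8 = 55
03 ^ b9 = ba

e8d6fda360af8955ba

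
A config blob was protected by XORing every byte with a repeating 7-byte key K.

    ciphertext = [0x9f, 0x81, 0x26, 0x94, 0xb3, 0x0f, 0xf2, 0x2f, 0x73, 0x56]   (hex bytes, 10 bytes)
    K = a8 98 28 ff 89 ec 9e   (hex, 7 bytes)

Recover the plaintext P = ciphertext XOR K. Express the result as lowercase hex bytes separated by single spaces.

The 7-byte key repeats, so the effective keystream is a8 98 28 ff 89 ec 9e a8 98 28.
byte 0: 9f ^ a8 = 37
byte 1: 81 ^ 98 = 19
byte 2: 26 ^ 28 = 0e
byte 3: 94 ^ ff = 6b
byte 4: b3 ^ 89 = 3a
byte 5: 0f ^ ec = e3
byte 6: f2 ^ 9e = 6c
byte 7: 2f ^ a8 = 87
byte 8: 73 ^ 98 = eb
byte 9: 56 ^ 28 = 7e

37 19 0e 6b 3a e3 6c 87 eb 7e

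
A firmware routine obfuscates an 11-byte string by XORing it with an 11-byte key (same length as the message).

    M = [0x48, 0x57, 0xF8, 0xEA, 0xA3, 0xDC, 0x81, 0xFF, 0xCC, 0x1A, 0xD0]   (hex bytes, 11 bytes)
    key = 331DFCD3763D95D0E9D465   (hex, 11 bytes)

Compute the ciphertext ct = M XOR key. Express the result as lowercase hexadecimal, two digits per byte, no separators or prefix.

7b4a0439d5e1142f25ceb5

XOR is its own inverse, so applying the key byte-wise gives the result directly.
48 ⊕ 33 = 7b
57 ⊕ 1d = 4a
f8 ⊕ fc = 04
ea ⊕ d3 = 39
a3 ⊕ 76 = d5
dc ⊕ 3d = e1
81 ⊕ 95 = 14
ff ⊕ d0 = 2f
cc ⊕ e9 = 25
1a ⊕ d4 = ce
d0 ⊕ 65 = b5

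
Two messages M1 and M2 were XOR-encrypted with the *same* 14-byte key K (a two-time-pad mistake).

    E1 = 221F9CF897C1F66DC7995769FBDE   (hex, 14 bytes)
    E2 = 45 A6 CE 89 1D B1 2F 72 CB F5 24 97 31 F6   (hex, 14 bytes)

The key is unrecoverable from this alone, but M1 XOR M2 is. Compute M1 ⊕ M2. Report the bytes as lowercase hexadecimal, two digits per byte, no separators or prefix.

67b952718a70d91f0c6c73feca28

E1 ⊕ E2 = (M1 ⊕ K) ⊕ (M2 ⊕ K) = M1 ⊕ M2 — the shared key cancels under XOR.
byte 0: 22 ⊕ 45 = 67
byte 1: 1f ⊕ a6 = b9
byte 2: 9c ⊕ ce = 52
byte 3: f8 ⊕ 89 = 71
byte 4: 97 ⊕ 1d = 8a
byte 5: c1 ⊕ b1 = 70
byte 6: f6 ⊕ 2f = d9
byte 7: 6d ⊕ 72 = 1f
byte 8: c7 ⊕ cb = 0c
byte 9: 99 ⊕ f5 = 6c
byte 10: 57 ⊕ 24 = 73
byte 11: 69 ⊕ 97 = fe
byte 12: fb ⊕ 31 = ca
byte 13: de ⊕ f6 = 28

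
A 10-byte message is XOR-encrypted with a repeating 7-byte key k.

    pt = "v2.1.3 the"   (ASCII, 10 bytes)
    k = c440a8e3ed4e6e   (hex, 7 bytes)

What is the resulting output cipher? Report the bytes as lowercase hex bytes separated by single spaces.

b2 72 86 d2 c3 7d 4e b0 28 cd

The 7-byte key repeats, so the effective keystream is c4 40 a8 e3 ed 4e 6e c4 40 a8.
byte 0: 01110110 XOR 11000100 = 10110010
byte 1: 00110010 XOR 01000000 = 01110010
byte 2: 00101110 XOR 10101000 = 10000110
byte 3: 00110001 XOR 11100011 = 11010010
byte 4: 00101110 XOR 11101101 = 11000011
byte 5: 00110011 XOR 01001110 = 01111101
byte 6: 00100000 XOR 01101110 = 01001110
byte 7: 01110100 XOR 11000100 = 10110000
byte 8: 01101000 XOR 01000000 = 00101000
byte 9: 01100101 XOR 10101000 = 11001101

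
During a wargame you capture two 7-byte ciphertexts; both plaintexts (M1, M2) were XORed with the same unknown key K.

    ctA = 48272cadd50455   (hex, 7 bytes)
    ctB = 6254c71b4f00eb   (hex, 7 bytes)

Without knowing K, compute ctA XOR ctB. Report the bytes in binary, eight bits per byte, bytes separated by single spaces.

00101010 01110011 11101011 10110110 10011010 00000100 10111110

ctA ⊕ ctB = (M1 ⊕ K) ⊕ (M2 ⊕ K) = M1 ⊕ M2 — the shared key cancels under XOR.
byte 0: 01001000 ⊕ 01100010 = 00101010
byte 1: 00100111 ⊕ 01010100 = 01110011
byte 2: 00101100 ⊕ 11000111 = 11101011
byte 3: 10101101 ⊕ 00011011 = 10110110
byte 4: 11010101 ⊕ 01001111 = 10011010
byte 5: 00000100 ⊕ 00000000 = 00000100
byte 6: 01010101 ⊕ 11101011 = 10111110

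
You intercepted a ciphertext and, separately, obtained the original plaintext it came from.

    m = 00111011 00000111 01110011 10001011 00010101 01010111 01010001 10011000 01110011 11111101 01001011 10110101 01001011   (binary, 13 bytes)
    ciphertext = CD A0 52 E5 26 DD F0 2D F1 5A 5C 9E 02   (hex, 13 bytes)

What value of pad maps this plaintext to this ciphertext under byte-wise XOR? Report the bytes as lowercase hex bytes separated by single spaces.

f6 a7 21 6e 33 8a a1 b5 82 a7 17 2b 49

Since ciphertext = m ⊕ pad, XORing both sides with m gives pad = m ⊕ ciphertext.
3b ^ cd = f6
07 ^ a0 = a7
73 ^ 52 = 21
8b ^ e5 = 6e
15 ^ 26 = 33
57 ^ dd = 8a
51 ^ f0 = a1
98 ^ 2d = b5
73 ^ f1 = 82
fd ^ 5a = a7
4b ^ 5c = 17
b5 ^ 9e = 2b
4b ^ 02 = 49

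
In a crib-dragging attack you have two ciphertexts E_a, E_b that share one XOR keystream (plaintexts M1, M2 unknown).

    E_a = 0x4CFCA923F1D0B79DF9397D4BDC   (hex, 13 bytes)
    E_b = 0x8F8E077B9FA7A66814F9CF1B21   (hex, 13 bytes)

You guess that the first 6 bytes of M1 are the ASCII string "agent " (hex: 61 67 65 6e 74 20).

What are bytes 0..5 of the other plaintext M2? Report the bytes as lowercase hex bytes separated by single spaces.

a2 15 cb 36 1a 57

First, E_a ⊕ E_b = (M1 ⊕ K) ⊕ (M2 ⊕ K) = M1 ⊕ M2, so the key drops out. Then M2 = (M1 ⊕ M2) ⊕ M1 over the first 6 bytes.
byte 0: (4c XOR 8f) XOR 61 = c3 XOR 61 = a2
byte 1: (fc XOR 8e) XOR 67 = 72 XOR 67 = 15
byte 2: (a9 XOR 07) XOR 65 = ae XOR 65 = cb
byte 3: (23 XOR 7b) XOR 6e = 58 XOR 6e = 36
byte 4: (f1 XOR 9f) XOR 74 = 6e XOR 74 = 1a
byte 5: (d0 XOR a7) XOR 20 = 77 XOR 20 = 57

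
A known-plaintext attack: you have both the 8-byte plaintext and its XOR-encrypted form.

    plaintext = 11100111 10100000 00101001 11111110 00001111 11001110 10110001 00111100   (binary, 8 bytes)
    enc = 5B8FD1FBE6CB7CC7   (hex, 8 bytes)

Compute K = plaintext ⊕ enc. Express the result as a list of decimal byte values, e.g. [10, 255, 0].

[188, 47, 248, 5, 233, 5, 205, 251]

Since enc = plaintext ⊕ K, XORing both sides with plaintext gives K = plaintext ⊕ enc.
11100111 xor 01011011 = 10111100
10100000 xor 10001111 = 00101111
00101001 xor 11010001 = 11111000
11111110 xor 11111011 = 00000101
00001111 xor 11100110 = 11101001
11001110 xor 11001011 = 00000101
10110001 xor 01111100 = 11001101
00111100 xor 11000111 = 11111011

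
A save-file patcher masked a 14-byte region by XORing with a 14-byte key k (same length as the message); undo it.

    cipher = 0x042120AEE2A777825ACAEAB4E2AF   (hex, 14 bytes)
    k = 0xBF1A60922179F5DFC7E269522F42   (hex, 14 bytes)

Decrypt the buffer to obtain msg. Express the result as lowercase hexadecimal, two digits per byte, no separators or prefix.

XOR is its own inverse, so applying the key byte-wise gives the result directly.
04 XOR bf = bb
21 XOR 1a = 3b
20 XOR 60 = 40
ae XOR 92 = 3c
e2 XOR 21 = c3
a7 XOR 79 = de
77 XOR f5 = 82
82 XOR df = 5d
5a XOR c7 = 9d
ca XOR e2 = 28
ea XOR 69 = 83
b4 XOR 52 = e6
e2 XOR 2f = cd
af XOR 42 = ed

bb3b403cc3de825d9d2883e6cded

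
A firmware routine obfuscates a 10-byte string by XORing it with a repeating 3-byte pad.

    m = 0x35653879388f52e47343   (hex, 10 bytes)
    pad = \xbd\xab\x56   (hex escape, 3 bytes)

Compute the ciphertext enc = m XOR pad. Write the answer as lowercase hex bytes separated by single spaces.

88 ce 6e c4 93 d9 ef 4f 25 fe

The 3-byte key repeats, so the effective keystream is bd ab 56 bd ab 56 bd ab 56 bd.
byte 0: 35 ⊕ bd = 88
byte 1: 65 ⊕ ab = ce
byte 2: 38 ⊕ 56 = 6e
byte 3: 79 ⊕ bd = c4
byte 4: 38 ⊕ ab = 93
byte 5: 8f ⊕ 56 = d9
byte 6: 52 ⊕ bd = ef
byte 7: e4 ⊕ ab = 4f
byte 8: 73 ⊕ 56 = 25
byte 9: 43 ⊕ bd = fe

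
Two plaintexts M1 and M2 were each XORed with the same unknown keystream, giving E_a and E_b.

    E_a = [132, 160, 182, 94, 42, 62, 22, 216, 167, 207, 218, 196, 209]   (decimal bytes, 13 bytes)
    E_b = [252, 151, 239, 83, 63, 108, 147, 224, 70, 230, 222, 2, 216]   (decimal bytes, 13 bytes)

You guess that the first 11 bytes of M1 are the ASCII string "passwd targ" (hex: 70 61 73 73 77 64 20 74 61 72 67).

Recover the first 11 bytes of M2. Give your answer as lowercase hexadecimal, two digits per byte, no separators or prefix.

08562a7e6236a54c805b63

First, E_a ⊕ E_b = (M1 ⊕ K) ⊕ (M2 ⊕ K) = M1 ⊕ M2, so the key drops out. Then M2 = (M1 ⊕ M2) ⊕ M1 over the first 11 bytes.
byte 0: (84 XOR fc) XOR 70 = 78 XOR 70 = 08
byte 1: (a0 XOR 97) XOR 61 = 37 XOR 61 = 56
byte 2: (b6 XOR ef) XOR 73 = 59 XOR 73 = 2a
byte 3: (5e XOR 53) XOR 73 = 0d XOR 73 = 7e
byte 4: (2a XOR 3f) XOR 77 = 15 XOR 77 = 62
byte 5: (3e XOR 6c) XOR 64 = 52 XOR 64 = 36
byte 6: (16 XOR 93) XOR 20 = 85 XOR 20 = a5
byte 7: (d8 XOR e0) XOR 74 = 38 XOR 74 = 4c
byte 8: (a7 XOR 46) XOR 61 = e1 XOR 61 = 80
byte 9: (cf XOR e6) XOR 72 = 29 XOR 72 = 5b
byte 10: (da XOR de) XOR 67 = 04 XOR 67 = 63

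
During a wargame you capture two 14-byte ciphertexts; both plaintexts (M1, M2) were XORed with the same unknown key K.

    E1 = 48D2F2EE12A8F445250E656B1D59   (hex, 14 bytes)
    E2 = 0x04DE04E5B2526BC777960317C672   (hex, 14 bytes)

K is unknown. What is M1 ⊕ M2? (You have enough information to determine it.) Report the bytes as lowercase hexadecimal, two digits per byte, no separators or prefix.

E1 ⊕ E2 = (M1 ⊕ K) ⊕ (M2 ⊕ K) = M1 ⊕ M2 — the shared key cancels under XOR.
byte 0: 01001000 XOR 00000100 = 01001100
byte 1: 11010010 XOR 11011110 = 00001100
byte 2: 11110010 XOR 00000100 = 11110110
byte 3: 11101110 XOR 11100101 = 00001011
byte 4: 00010010 XOR 10110010 = 10100000
byte 5: 10101000 XOR 01010010 = 11111010
byte 6: 11110100 XOR 01101011 = 10011111
byte 7: 01000101 XOR 11000111 = 10000010
byte 8: 00100101 XOR 01110111 = 01010010
byte 9: 00001110 XOR 10010110 = 10011000
byte 10: 01100101 XOR 00000011 = 01100110
byte 11: 01101011 XOR 00010111 = 01111100
byte 12: 00011101 XOR 11000110 = 11011011
byte 13: 01011001 XOR 01110010 = 00101011

4c0cf60ba0fa9f825298667cdb2b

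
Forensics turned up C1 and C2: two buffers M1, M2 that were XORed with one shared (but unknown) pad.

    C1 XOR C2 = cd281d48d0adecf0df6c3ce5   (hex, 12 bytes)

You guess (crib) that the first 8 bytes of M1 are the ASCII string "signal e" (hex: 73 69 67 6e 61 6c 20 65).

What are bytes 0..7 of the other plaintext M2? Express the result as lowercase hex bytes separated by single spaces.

be 41 7a 26 b1 c1 cc 95

Since C1 ⊕ C2 = M1 ⊕ M2, XORing with the guessed M1 bytes yields the corresponding M2 bytes: M2 = (C1 ⊕ C2) ⊕ M1.
cd XOR 73 = be
28 XOR 69 = 41
1d XOR 67 = 7a
48 XOR 6e = 26
d0 XOR 61 = b1
ad XOR 6c = c1
ec XOR 20 = cc
f0 XOR 65 = 95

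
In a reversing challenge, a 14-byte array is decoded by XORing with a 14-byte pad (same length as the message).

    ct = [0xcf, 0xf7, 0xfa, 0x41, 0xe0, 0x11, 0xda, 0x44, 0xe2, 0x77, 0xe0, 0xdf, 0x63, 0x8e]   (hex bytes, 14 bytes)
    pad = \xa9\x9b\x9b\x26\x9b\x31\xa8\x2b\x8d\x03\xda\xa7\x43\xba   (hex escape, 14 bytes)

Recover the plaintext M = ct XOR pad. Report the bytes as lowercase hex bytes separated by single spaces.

66 6c 61 67 7b 20 72 6f 6f 74 3a 78 20 34

XOR is its own inverse, so applying the key byte-wise gives the result directly.
207 xor 169 = 102
247 xor 155 = 108
250 xor 155 =  97
 65 xor  38 = 103
224 xor 155 = 123
 17 xor  49 =  32
218 xor 168 = 114
 68 xor  43 = 111
226 xor 141 = 111
119 xor   3 = 116
224 xor 218 =  58
223 xor 167 = 120
 99 xor  67 =  32
142 xor 186 =  52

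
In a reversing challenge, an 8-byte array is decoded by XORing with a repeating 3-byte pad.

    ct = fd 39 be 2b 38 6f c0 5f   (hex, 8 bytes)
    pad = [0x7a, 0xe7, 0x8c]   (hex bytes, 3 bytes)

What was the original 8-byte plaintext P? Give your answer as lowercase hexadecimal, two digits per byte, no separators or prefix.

87de3251dfe3bab8

The 3-byte key repeats, so the effective keystream is 7a e7 8c 7a e7 8c 7a e7.
byte 0: 253 ^ 122 = 135
byte 1:  57 ^ 231 = 222
byte 2: 190 ^ 140 =  50
byte 3:  43 ^ 122 =  81
byte 4:  56 ^ 231 = 223
byte 5: 111 ^ 140 = 227
byte 6: 192 ^ 122 = 186
byte 7:  95 ^ 231 = 184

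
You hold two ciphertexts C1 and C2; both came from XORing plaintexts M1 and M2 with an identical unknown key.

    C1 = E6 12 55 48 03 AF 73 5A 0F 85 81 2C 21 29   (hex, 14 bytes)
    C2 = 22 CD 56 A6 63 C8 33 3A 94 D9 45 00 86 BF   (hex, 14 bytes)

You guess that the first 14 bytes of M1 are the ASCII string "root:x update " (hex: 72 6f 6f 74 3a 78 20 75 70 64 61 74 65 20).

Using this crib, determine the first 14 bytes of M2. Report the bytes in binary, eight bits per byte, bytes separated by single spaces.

10110110 10110000 01101100 10011010 01011010 00011111 01100000 00010101 11101011 00111000 10100101 01011000 11000010 10110110

First, C1 ⊕ C2 = (M1 ⊕ K) ⊕ (M2 ⊕ K) = M1 ⊕ M2, so the key drops out. Then M2 = (M1 ⊕ M2) ⊕ M1 over the first 14 bytes.
byte 0: (e6 ⊕ 22) ⊕ 72 = c4 ⊕ 72 = b6
byte 1: (12 ⊕ cd) ⊕ 6f = df ⊕ 6f = b0
byte 2: (55 ⊕ 56) ⊕ 6f = 03 ⊕ 6f = 6c
byte 3: (48 ⊕ a6) ⊕ 74 = ee ⊕ 74 = 9a
byte 4: (03 ⊕ 63) ⊕ 3a = 60 ⊕ 3a = 5a
byte 5: (af ⊕ c8) ⊕ 78 = 67 ⊕ 78 = 1f
byte 6: (73 ⊕ 33) ⊕ 20 = 40 ⊕ 20 = 60
byte 7: (5a ⊕ 3a) ⊕ 75 = 60 ⊕ 75 = 15
byte 8: (0f ⊕ 94) ⊕ 70 = 9b ⊕ 70 = eb
byte 9: (85 ⊕ d9) ⊕ 64 = 5c ⊕ 64 = 38
byte 10: (81 ⊕ 45) ⊕ 61 = c4 ⊕ 61 = a5
byte 11: (2c ⊕ 00) ⊕ 74 = 2c ⊕ 74 = 58
byte 12: (21 ⊕ 86) ⊕ 65 = a7 ⊕ 65 = c2
byte 13: (29 ⊕ bf) ⊕ 20 = 96 ⊕ 20 = b6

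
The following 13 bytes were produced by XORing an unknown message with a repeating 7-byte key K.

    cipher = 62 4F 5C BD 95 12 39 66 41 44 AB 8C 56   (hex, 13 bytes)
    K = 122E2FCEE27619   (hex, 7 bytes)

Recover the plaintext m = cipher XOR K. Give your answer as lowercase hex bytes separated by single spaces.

70 61 73 73 77 64 20 74 6f 6b 65 6e 20

The 7-byte key repeats, so the effective keystream is 12 2e 2f ce e2 76 19 12 2e 2f ce e2 76.
byte 0:  98 ^  18 = 112
byte 1:  79 ^  46 =  97
byte 2:  92 ^  47 = 115
byte 3: 189 ^ 206 = 115
byte 4: 149 ^ 226 = 119
byte 5:  18 ^ 118 = 100
byte 6:  57 ^  25 =  32
byte 7: 102 ^  18 = 116
byte 8:  65 ^  46 = 111
byte 9:  68 ^  47 = 107
byte 10: 171 ^ 206 = 101
byte 11: 140 ^ 226 = 110
byte 12:  86 ^ 118 =  32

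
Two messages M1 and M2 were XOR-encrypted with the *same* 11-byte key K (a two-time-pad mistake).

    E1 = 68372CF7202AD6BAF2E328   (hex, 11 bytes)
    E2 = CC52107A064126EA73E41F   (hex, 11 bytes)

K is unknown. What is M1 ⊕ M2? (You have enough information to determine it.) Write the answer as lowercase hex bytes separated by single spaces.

a4 65 3c 8d 26 6b f0 50 81 07 37

E1 ⊕ E2 = (M1 ⊕ K) ⊕ (M2 ⊕ K) = M1 ⊕ M2 — the shared key cancels under XOR.
104 ⊕ 204 = 164
 55 ⊕  82 = 101
 44 ⊕  16 =  60
247 ⊕ 122 = 141
 32 ⊕   6 =  38
 42 ⊕  65 = 107
214 ⊕  38 = 240
186 ⊕ 234 =  80
242 ⊕ 115 = 129
227 ⊕ 228 =   7
 40 ⊕  31 =  55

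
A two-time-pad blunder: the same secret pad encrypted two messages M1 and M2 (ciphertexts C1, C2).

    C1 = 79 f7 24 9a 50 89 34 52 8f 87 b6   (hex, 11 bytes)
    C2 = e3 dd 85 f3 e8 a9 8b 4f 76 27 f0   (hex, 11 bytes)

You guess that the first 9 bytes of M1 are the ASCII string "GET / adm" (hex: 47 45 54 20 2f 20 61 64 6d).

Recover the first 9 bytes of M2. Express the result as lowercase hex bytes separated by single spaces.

dd 6f f5 49 97 00 de 79 94

First, C1 ⊕ C2 = (M1 ⊕ K) ⊕ (M2 ⊕ K) = M1 ⊕ M2, so the key drops out. Then M2 = (M1 ⊕ M2) ⊕ M1 over the first 9 bytes.
byte 0: (79 xor e3) xor 47 = 9a xor 47 = dd
byte 1: (f7 xor dd) xor 45 = 2a xor 45 = 6f
byte 2: (24 xor 85) xor 54 = a1 xor 54 = f5
byte 3: (9a xor f3) xor 20 = 69 xor 20 = 49
byte 4: (50 xor e8) xor 2f = b8 xor 2f = 97
byte 5: (89 xor a9) xor 20 = 20 xor 20 = 00
byte 6: (34 xor 8b) xor 61 = bf xor 61 = de
byte 7: (52 xor 4f) xor 64 = 1d xor 64 = 79
byte 8: (8f xor 76) xor 6d = f9 xor 6d = 94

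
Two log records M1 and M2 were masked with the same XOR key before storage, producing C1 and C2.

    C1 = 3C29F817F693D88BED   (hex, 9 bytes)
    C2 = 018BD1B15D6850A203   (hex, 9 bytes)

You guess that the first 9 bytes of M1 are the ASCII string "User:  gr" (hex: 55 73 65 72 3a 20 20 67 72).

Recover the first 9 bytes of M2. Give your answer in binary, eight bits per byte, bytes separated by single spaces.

01101000 11010001 01001100 11010100 10010001 11011011 10101000 01001110 10011100

First, C1 ⊕ C2 = (M1 ⊕ K) ⊕ (M2 ⊕ K) = M1 ⊕ M2, so the key drops out. Then M2 = (M1 ⊕ M2) ⊕ M1 over the first 9 bytes.
byte 0: (3c XOR 01) XOR 55 = 3d XOR 55 = 68
byte 1: (29 XOR 8b) XOR 73 = a2 XOR 73 = d1
byte 2: (f8 XOR d1) XOR 65 = 29 XOR 65 = 4c
byte 3: (17 XOR b1) XOR 72 = a6 XOR 72 = d4
byte 4: (f6 XOR 5d) XOR 3a = ab XOR 3a = 91
byte 5: (93 XOR 68) XOR 20 = fb XOR 20 = db
byte 6: (d8 XOR 50) XOR 20 = 88 XOR 20 = a8
byte 7: (8b XOR a2) XOR 67 = 29 XOR 67 = 4e
byte 8: (ed XOR 03) XOR 72 = ee XOR 72 = 9c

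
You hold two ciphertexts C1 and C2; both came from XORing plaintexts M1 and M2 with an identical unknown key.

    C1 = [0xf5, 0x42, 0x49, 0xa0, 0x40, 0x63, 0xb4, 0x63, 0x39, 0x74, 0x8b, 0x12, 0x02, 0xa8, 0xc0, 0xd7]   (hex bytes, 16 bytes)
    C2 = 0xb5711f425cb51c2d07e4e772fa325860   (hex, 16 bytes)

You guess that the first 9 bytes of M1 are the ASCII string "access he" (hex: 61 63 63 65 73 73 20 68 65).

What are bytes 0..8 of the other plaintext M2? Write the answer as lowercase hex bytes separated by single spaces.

21 50 35 87 6f a5 88 26 5b

First, C1 ⊕ C2 = (M1 ⊕ K) ⊕ (M2 ⊕ K) = M1 ⊕ M2, so the key drops out. Then M2 = (M1 ⊕ M2) ⊕ M1 over the first 9 bytes.
byte 0: (f5 xor b5) xor 61 = 40 xor 61 = 21
byte 1: (42 xor 71) xor 63 = 33 xor 63 = 50
byte 2: (49 xor 1f) xor 63 = 56 xor 63 = 35
byte 3: (a0 xor 42) xor 65 = e2 xor 65 = 87
byte 4: (40 xor 5c) xor 73 = 1c xor 73 = 6f
byte 5: (63 xor b5) xor 73 = d6 xor 73 = a5
byte 6: (b4 xor 1c) xor 20 = a8 xor 20 = 88
byte 7: (63 xor 2d) xor 68 = 4e xor 68 = 26
byte 8: (39 xor 07) xor 65 = 3e xor 65 = 5b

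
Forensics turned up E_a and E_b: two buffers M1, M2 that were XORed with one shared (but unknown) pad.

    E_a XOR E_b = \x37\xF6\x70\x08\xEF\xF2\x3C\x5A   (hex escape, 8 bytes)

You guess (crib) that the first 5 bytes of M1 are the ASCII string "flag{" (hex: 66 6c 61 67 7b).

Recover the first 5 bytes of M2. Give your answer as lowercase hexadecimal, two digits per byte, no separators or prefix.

Since E_a ⊕ E_b = M1 ⊕ M2, XORing with the guessed M1 bytes yields the corresponding M2 bytes: M2 = (E_a ⊕ E_b) ⊕ M1.
byte 0: 37 ^ 66 = 51
byte 1: f6 ^ 6c = 9a
byte 2: 70 ^ 61 = 11
byte 3: 08 ^ 67 = 6f
byte 4: ef ^ 7b = 94

519a116f94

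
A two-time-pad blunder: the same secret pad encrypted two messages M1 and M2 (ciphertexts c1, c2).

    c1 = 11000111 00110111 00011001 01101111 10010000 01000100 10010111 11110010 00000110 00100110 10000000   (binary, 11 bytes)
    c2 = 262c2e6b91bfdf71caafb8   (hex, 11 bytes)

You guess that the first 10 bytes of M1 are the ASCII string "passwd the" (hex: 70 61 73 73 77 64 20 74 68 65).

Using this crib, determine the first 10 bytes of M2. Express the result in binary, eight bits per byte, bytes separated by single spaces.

10010001 01111010 01000100 01110111 01110110 10011111 01101000 11110111 10100100 11101100

First, c1 ⊕ c2 = (M1 ⊕ K) ⊕ (M2 ⊕ K) = M1 ⊕ M2, so the key drops out. Then M2 = (M1 ⊕ M2) ⊕ M1 over the first 10 bytes.
byte 0: (c7 ⊕ 26) ⊕ 70 = e1 ⊕ 70 = 91
byte 1: (37 ⊕ 2c) ⊕ 61 = 1b ⊕ 61 = 7a
byte 2: (19 ⊕ 2e) ⊕ 73 = 37 ⊕ 73 = 44
byte 3: (6f ⊕ 6b) ⊕ 73 = 04 ⊕ 73 = 77
byte 4: (90 ⊕ 91) ⊕ 77 = 01 ⊕ 77 = 76
byte 5: (44 ⊕ bf) ⊕ 64 = fb ⊕ 64 = 9f
byte 6: (97 ⊕ df) ⊕ 20 = 48 ⊕ 20 = 68
byte 7: (f2 ⊕ 71) ⊕ 74 = 83 ⊕ 74 = f7
byte 8: (06 ⊕ ca) ⊕ 68 = cc ⊕ 68 = a4
byte 9: (26 ⊕ af) ⊕ 65 = 89 ⊕ 65 = ec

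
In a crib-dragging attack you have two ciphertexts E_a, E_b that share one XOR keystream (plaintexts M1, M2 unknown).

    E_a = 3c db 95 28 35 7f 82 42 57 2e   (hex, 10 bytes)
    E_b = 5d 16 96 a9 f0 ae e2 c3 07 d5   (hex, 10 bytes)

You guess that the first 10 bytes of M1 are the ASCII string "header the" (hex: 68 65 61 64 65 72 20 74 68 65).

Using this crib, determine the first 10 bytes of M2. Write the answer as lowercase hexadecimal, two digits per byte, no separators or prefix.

09a862e5a0a340f5389e

First, E_a ⊕ E_b = (M1 ⊕ K) ⊕ (M2 ⊕ K) = M1 ⊕ M2, so the key drops out. Then M2 = (M1 ⊕ M2) ⊕ M1 over the first 10 bytes.
byte 0: (3c XOR 5d) XOR 68 = 61 XOR 68 = 09
byte 1: (db XOR 16) XOR 65 = cd XOR 65 = a8
byte 2: (95 XOR 96) XOR 61 = 03 XOR 61 = 62
byte 3: (28 XOR a9) XOR 64 = 81 XOR 64 = e5
byte 4: (35 XOR f0) XOR 65 = c5 XOR 65 = a0
byte 5: (7f XOR ae) XOR 72 = d1 XOR 72 = a3
byte 6: (82 XOR e2) XOR 20 = 60 XOR 20 = 40
byte 7: (42 XOR c3) XOR 74 = 81 XOR 74 = f5
byte 8: (57 XOR 07) XOR 68 = 50 XOR 68 = 38
byte 9: (2e XOR d5) XOR 65 = fb XOR 65 = 9e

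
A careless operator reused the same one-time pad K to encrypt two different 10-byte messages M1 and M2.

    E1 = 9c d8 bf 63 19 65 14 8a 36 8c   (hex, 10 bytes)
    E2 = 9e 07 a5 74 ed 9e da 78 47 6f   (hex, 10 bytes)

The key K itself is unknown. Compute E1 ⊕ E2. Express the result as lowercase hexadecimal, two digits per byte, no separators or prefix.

E1 ⊕ E2 = (M1 ⊕ K) ⊕ (M2 ⊕ K) = M1 ⊕ M2 — the shared key cancels under XOR.
byte 0: 9c xor 9e = 02
byte 1: d8 xor 07 = df
byte 2: bf xor a5 = 1a
byte 3: 63 xor 74 = 17
byte 4: 19 xor ed = f4
byte 5: 65 xor 9e = fb
byte 6: 14 xor da = ce
byte 7: 8a xor 78 = f2
byte 8: 36 xor 47 = 71
byte 9: 8c xor 6f = e3

02df1a17f4fbcef271e3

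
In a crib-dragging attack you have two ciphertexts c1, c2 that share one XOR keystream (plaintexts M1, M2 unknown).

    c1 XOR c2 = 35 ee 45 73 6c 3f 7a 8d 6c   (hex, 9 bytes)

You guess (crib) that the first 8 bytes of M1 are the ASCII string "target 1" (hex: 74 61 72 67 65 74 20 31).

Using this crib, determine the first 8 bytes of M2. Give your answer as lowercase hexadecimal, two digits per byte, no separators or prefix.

Since c1 ⊕ c2 = M1 ⊕ M2, XORing with the guessed M1 bytes yields the corresponding M2 bytes: M2 = (c1 ⊕ c2) ⊕ M1.
00110101 XOR 01110100 = 01000001
11101110 XOR 01100001 = 10001111
01000101 XOR 01110010 = 00110111
01110011 XOR 01100111 = 00010100
01101100 XOR 01100101 = 00001001
00111111 XOR 01110100 = 01001011
01111010 XOR 00100000 = 01011010
10001101 XOR 00110001 = 10111100

418f3714094b5abc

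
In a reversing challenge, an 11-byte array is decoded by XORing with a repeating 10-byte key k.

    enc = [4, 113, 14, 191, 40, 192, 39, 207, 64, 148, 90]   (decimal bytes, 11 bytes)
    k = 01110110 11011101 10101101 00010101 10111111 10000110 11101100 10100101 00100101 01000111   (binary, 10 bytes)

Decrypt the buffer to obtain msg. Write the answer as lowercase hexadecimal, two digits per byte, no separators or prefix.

The 10-byte key repeats, so the effective keystream is 76 dd ad 15 bf 86 ec a5 25 47 76.
byte 0: 04 ⊕ 76 = 72
byte 1: 71 ⊕ dd = ac
byte 2: 0e ⊕ ad = a3
byte 3: bf ⊕ 15 = aa
byte 4: 28 ⊕ bf = 97
byte 5: c0 ⊕ 86 = 46
byte 6: 27 ⊕ ec = cb
byte 7: cf ⊕ a5 = 6a
byte 8: 40 ⊕ 25 = 65
byte 9: 94 ⊕ 47 = d3
byte 10: 5a ⊕ 76 = 2c

72aca3aa9746cb6a65d32c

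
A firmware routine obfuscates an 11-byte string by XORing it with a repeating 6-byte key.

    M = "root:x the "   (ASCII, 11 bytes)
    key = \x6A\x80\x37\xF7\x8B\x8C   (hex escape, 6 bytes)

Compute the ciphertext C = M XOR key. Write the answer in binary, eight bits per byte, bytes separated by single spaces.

00011000 11101111 01011000 10000011 10110001 11110100 01001010 11110100 01011111 10010010 10101011

The 6-byte key repeats, so the effective keystream is 6a 80 37 f7 8b 8c 6a 80 37 f7 8b.
byte 0: 72 ⊕ 6a = 18
byte 1: 6f ⊕ 80 = ef
byte 2: 6f ⊕ 37 = 58
byte 3: 74 ⊕ f7 = 83
byte 4: 3a ⊕ 8b = b1
byte 5: 78 ⊕ 8c = f4
byte 6: 20 ⊕ 6a = 4a
byte 7: 74 ⊕ 80 = f4
byte 8: 68 ⊕ 37 = 5f
byte 9: 65 ⊕ f7 = 92
byte 10: 20 ⊕ 8b = ab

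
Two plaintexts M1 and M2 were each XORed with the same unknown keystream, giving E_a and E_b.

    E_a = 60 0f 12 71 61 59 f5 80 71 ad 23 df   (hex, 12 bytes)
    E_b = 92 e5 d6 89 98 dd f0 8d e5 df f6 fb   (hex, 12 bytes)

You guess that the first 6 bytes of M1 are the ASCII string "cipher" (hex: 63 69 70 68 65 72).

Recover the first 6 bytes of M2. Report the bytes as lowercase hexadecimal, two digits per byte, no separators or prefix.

First, E_a ⊕ E_b = (M1 ⊕ K) ⊕ (M2 ⊕ K) = M1 ⊕ M2, so the key drops out. Then M2 = (M1 ⊕ M2) ⊕ M1 over the first 6 bytes.
byte 0: (60 xor 92) xor 63 = f2 xor 63 = 91
byte 1: (0f xor e5) xor 69 = ea xor 69 = 83
byte 2: (12 xor d6) xor 70 = c4 xor 70 = b4
byte 3: (71 xor 89) xor 68 = f8 xor 68 = 90
byte 4: (61 xor 98) xor 65 = f9 xor 65 = 9c
byte 5: (59 xor dd) xor 72 = 84 xor 72 = f6

9183b4909cf6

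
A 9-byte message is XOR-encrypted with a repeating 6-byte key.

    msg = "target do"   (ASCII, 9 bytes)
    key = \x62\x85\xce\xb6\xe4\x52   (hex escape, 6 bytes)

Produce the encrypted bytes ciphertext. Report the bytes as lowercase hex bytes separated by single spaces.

16 e4 bc d1 81 26 42 e1 a1

The 6-byte key repeats, so the effective keystream is 62 85 ce b6 e4 52 62 85 ce.
byte 0: 74 ⊕ 62 = 16
byte 1: 61 ⊕ 85 = e4
byte 2: 72 ⊕ ce = bc
byte 3: 67 ⊕ b6 = d1
byte 4: 65 ⊕ e4 = 81
byte 5: 74 ⊕ 52 = 26
byte 6: 20 ⊕ 62 = 42
byte 7: 64 ⊕ 85 = e1
byte 8: 6f ⊕ ce = a1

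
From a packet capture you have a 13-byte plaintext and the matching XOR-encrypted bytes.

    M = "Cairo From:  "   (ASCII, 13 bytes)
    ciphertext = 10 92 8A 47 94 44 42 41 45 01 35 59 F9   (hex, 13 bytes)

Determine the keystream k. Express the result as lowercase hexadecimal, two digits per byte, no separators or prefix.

53f3e335fb6404332a6c0f79d9

Since ciphertext = M ⊕ k, XORing both sides with M gives k = M ⊕ ciphertext.
43 xor 10 = 53
61 xor 92 = f3
69 xor 8a = e3
72 xor 47 = 35
6f xor 94 = fb
20 xor 44 = 64
46 xor 42 = 04
72 xor 41 = 33
6f xor 45 = 2a
6d xor 01 = 6c
3a xor 35 = 0f
20 xor 59 = 79
20 xor f9 = d9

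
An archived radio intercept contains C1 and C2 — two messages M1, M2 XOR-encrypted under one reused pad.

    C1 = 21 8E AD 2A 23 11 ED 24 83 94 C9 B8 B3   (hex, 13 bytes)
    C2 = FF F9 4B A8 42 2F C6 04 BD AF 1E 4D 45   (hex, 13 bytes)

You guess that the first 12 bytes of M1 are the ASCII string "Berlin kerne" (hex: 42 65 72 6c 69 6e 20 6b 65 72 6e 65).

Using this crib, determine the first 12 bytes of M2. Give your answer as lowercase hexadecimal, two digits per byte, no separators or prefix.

First, C1 ⊕ C2 = (M1 ⊕ K) ⊕ (M2 ⊕ K) = M1 ⊕ M2, so the key drops out. Then M2 = (M1 ⊕ M2) ⊕ M1 over the first 12 bytes.
byte 0: (21 ⊕ ff) ⊕ 42 = de ⊕ 42 = 9c
byte 1: (8e ⊕ f9) ⊕ 65 = 77 ⊕ 65 = 12
byte 2: (ad ⊕ 4b) ⊕ 72 = e6 ⊕ 72 = 94
byte 3: (2a ⊕ a8) ⊕ 6c = 82 ⊕ 6c = ee
byte 4: (23 ⊕ 42) ⊕ 69 = 61 ⊕ 69 = 08
byte 5: (11 ⊕ 2f) ⊕ 6e = 3e ⊕ 6e = 50
byte 6: (ed ⊕ c6) ⊕ 20 = 2b ⊕ 20 = 0b
byte 7: (24 ⊕ 04) ⊕ 6b = 20 ⊕ 6b = 4b
byte 8: (83 ⊕ bd) ⊕ 65 = 3e ⊕ 65 = 5b
byte 9: (94 ⊕ af) ⊕ 72 = 3b ⊕ 72 = 49
byte 10: (c9 ⊕ 1e) ⊕ 6e = d7 ⊕ 6e = b9
byte 11: (b8 ⊕ 4d) ⊕ 65 = f5 ⊕ 65 = 90

9c1294ee08500b4b5b49b990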